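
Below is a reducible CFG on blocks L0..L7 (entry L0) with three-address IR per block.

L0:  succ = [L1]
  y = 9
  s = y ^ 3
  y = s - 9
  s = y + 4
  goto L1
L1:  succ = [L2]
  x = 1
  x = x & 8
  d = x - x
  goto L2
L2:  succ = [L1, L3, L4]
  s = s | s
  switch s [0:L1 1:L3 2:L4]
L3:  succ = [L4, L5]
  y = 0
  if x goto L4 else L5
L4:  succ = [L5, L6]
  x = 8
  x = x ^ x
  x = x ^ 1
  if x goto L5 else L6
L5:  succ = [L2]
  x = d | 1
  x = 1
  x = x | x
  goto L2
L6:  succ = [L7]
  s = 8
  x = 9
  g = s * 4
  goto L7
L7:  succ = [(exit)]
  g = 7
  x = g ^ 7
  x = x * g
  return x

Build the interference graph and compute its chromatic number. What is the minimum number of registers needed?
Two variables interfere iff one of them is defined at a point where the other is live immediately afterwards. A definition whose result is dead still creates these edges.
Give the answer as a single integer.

Answer: 4

Analysis:
Block summaries:
  L0: {s,y} / ∅
  L1: {d,x} / ∅
  L2: {s} / {s}
  L3: {y} / {x}
  L4: {x} / ∅
  L5: {x} / {d}
  L6: {g,s,x} / ∅
  L7: {g,x} / ∅

Backward fixpoint:
  L0 li=∅ lo={s}
  L1 li={s} lo={d,s,x}
  L2 li={d,s,x} lo={d,s,x}
  L3 li={d,s,x} lo={d,s}
  L4 li={d,s} lo={d,s}
  L5 li={d,s} lo={d,s,x}
  L6 li=∅ lo=∅
  L7 li=∅ lo=∅

Interference:
  d: {s,x,y}
  g: {x}
  s: {d,x,y}
  x: {d,g,s,y}
  y: {d,s,x}

Chromatic number:
  clique {d,s,x,y} ⇒ need ≥ 4
  assign d→c1 g→c1 s→c2 x→c0 y→c3 — no edge inside a register ⇒ χ ≤ 4
  χ = 4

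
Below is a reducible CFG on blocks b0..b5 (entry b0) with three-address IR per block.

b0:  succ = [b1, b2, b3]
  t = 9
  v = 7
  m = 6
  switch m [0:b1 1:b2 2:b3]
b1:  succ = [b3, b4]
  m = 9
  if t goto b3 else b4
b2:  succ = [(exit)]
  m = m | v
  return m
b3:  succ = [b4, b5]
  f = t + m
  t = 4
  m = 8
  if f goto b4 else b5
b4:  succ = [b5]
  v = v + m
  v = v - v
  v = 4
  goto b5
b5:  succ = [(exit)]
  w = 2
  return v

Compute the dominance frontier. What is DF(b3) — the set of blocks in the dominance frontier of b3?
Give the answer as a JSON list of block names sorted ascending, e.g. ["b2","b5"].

idom tree: b1←b0 b2←b0 b3←b0 b4←b0 b5←b0
Dom at joins:
  b3: preds {b0,b1}: {b0} ∩ {b0,b1} = {b0}; idom=b0
  b4: preds {b1,b3}: {b0,b1} ∩ {b0,b3} = {b0}; idom=b0
  b5: preds {b3,b4}: {b0,b3} ∩ {b0,b4} = {b0}; idom=b0

DF derivation:
  join b3 pred b0: · stop@b0
  join b3 pred b1: b1 stop@b0
  join b4 pred b1: b1 stop@b0
  join b4 pred b3: b3 stop@b0
  join b5 pred b3: b3 stop@b0
  join b5 pred b4: b4 stop@b0
  b0 → ∅
  b1 → {b3,b4}
  b2 → ∅
  b3 → {b4,b5}
  b4 → {b5}
  b5 → ∅

DF(b3) = ["b4", "b5"]

Answer: ["b4", "b5"]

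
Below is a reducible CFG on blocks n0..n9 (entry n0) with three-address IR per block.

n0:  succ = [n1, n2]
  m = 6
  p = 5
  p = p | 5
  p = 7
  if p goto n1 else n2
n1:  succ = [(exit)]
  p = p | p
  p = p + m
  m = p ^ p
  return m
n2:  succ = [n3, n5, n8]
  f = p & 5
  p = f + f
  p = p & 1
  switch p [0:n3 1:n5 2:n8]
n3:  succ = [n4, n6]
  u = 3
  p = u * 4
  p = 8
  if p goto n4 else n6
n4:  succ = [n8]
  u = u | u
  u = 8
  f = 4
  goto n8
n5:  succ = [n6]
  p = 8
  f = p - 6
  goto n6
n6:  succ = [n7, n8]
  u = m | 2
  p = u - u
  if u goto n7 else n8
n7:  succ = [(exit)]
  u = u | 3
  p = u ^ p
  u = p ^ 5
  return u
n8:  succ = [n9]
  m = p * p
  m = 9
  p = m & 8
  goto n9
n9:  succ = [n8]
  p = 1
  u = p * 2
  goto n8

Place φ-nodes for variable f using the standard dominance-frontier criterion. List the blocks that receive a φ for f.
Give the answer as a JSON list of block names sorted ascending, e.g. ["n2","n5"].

Answer: ["n6", "n8"]

Analysis:
idom tree: n1←n0 n2←n0 n3←n2 n4←n3 n5←n2 n6←n2 n7←n6 n8←n2 n9←n8
Dom∩ at merges:
  n6: preds {n3,n5}: {n0,n2,n3} ∩ {n0,n2,n5} = {n0,n2}; idom=n2
  n8: preds {n2,n4,n6,n9}: {n0,n2} ∩ {n0,n2,n3,n4} ∩ {n0,n2,n6} ∩ {n0,n2,n8,n9} = {n0,n2}; idom=n2

DF walk-up:
  join n6 pred n3: n3 stop@n2
  join n6 pred n5: n5 stop@n2
  join n8 pred n2: · stop@n2
  join n8 pred n4: n4→n3 stop@n2
  join n8 pred n6: n6 stop@n2
  join n8 pred n9: n9→n8 stop@n2
  n0: DF=∅
  n1: DF=∅
  n2: DF=∅
  n3: DF={n6,n8}
  n4: DF={n8}
  n5: DF={n6}
  n6: DF={n8}
  n7: DF=∅
  n8: DF={n8}
  n9: DF={n8}

φ for f: defs {n2,n4,n5}
  DF⁺ = {n6,n8}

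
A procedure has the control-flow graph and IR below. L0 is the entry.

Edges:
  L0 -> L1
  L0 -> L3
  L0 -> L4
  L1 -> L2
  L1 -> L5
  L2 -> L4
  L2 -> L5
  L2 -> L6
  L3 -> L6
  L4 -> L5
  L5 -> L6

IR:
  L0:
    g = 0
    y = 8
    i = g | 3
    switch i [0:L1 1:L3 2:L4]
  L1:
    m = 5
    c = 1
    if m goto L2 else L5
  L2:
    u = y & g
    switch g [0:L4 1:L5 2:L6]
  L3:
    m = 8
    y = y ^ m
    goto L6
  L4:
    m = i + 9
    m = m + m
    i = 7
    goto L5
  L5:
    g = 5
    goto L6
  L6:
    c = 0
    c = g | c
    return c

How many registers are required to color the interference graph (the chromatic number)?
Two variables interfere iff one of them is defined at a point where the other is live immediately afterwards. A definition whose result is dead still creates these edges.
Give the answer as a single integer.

Block summaries:
  L0: def={g,i,y} ue=∅
  L1: def={c,m} ue=∅
  L2: def={u} ue={g,y}
  L3: def={m,y} ue={y}
  L4: def={i,m} ue={i}
  L5: def={g} ue=∅
  L6: def={c} ue={g}

Liveness:
  live L0: ∅→{g,i,y}
  live L1: {g,i,y}→{g,i,y}
  live L2: {g,i,y}→{g,i}
  live L3: {g,y}→{g}
  live L4: {i}→∅
  live L5: ∅→{g}
  live L6: {g}→∅

Interference:
  c↔{g,i,m,y}
  g↔{c,i,m,u,y}
  i↔{c,g,m,u,y}
  m↔{c,g,i,y}
  u↔{g,i}
  y↔{c,g,i,m}

Registers:
  lower bound: {c,g,i,m,y} mutually conflict ⇒ χ ≥ 5
  assign c→c2 g→c0 i→c1 m→c3 u→c2 y→c4 — no edge inside a register ⇒ χ ≤ 5
  χ = 5

Answer: 5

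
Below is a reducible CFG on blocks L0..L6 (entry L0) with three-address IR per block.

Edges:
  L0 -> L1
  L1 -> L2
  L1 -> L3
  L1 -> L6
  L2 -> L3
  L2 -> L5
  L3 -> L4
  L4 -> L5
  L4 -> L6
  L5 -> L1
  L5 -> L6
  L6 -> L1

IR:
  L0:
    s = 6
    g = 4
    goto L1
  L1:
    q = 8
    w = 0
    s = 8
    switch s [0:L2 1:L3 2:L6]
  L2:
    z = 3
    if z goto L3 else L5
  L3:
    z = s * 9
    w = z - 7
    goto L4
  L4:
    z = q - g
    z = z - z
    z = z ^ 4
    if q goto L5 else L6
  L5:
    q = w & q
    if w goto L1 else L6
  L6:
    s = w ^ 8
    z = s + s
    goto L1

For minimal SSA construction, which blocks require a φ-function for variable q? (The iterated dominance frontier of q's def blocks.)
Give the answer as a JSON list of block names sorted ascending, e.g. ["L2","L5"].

idom tree: L1←L0 L2←L1 L3←L1 L4←L3 L5←L1 L6←L1
Dom∩ at merges:
  L1: preds {L0,L5,L6}: {L0} ∩ {L0,L1,L5} ∩ {L0,L1,L6} = {L0}; idom=L0
  L3: preds {L1,L2}: {L0,L1} ∩ {L0,L1,L2} = {L0,L1}; idom=L1
  L5: preds {L2,L4}: {L0,L1,L2} ∩ {L0,L1,L3,L4} = {L0,L1}; idom=L1
  L6: preds {L1,L4,L5}: {L0,L1} ∩ {L0,L1,L3,L4} ∩ {L0,L1,L5} = {L0,L1}; idom=L1

DF walk-up:
  join L1 pred L0: · stop@L0
  join L1 pred L5: L5→L1 stop@L0
  join L1 pred L6: L6→L1 stop@L0
  join L3 pred L1: · stop@L1
  join L3 pred L2: L2 stop@L1
  join L5 pred L2: L2 stop@L1
  join L5 pred L4: L4→L3 stop@L1
  join L6 pred L1: · stop@L1
  join L6 pred L4: L4→L3 stop@L1
  join L6 pred L5: L5 stop@L1
  L0: DF=∅
  L1: DF={L1}
  L2: DF={L3,L5}
  L3: DF={L5,L6}
  L4: DF={L5,L6}
  L5: DF={L1,L6}
  L6: DF={L1}

φ for q: defs {L1,L5}
  DF⁺ = {L1,L6}

Answer: ["L1", "L6"]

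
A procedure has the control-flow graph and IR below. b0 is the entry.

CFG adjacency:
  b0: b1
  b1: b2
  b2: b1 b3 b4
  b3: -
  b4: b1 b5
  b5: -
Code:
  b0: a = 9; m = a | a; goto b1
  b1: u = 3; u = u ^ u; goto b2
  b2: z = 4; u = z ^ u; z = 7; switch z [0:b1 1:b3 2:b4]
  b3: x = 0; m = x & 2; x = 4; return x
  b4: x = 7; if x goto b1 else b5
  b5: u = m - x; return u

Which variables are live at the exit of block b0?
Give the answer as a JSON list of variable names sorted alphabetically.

Per-block:
  b0 def {a,m} use ∅
  b1 def {u} use ∅
  b2 def {u,z} use {u}
  b3 def {m,x} use ∅
  b4 def {x} use ∅
  b5 def {u} use {m,x}

Backward fixpoint:
  live b0: ∅→{m}
  live b1: {m}→{m,u}
  live b2: {m,u}→{m}
  live b3: ∅→∅
  live b4: {m}→{m,x}
  live b5: {m,x}→∅

live-out(b0) = ["m"]

Answer: ["m"]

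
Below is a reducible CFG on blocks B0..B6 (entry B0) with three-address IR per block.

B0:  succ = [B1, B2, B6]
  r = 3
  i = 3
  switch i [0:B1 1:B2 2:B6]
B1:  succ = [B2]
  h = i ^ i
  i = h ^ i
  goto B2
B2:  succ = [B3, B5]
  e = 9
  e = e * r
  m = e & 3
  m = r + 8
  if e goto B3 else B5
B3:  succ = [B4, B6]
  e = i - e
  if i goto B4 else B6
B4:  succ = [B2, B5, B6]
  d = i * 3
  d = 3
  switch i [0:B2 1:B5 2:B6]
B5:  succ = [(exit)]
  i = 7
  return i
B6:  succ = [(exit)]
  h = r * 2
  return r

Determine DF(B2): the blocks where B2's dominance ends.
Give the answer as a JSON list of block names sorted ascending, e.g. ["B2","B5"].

idom tree: B1←B0 B2←B0 B3←B2 B4←B3 B5←B2 B6←B0
Dom at joins:
  B2: preds {B0,B1,B4}: {B0} ∩ {B0,B1} ∩ {B0,B2,B3,B4} = {B0}; idom=B0
  B5: preds {B2,B4}: {B0,B2} ∩ {B0,B2,B3,B4} = {B0,B2}; idom=B2
  B6: preds {B0,B3,B4}: {B0} ∩ {B0,B2,B3} ∩ {B0,B2,B3,B4} = {B0}; idom=B0

DF derivation:
  B2←B0: walk · to B0
  B2←B1: walk B1 to B0
  B2←B4: walk B4→B3→B2 to B0
  B5←B2: walk · to B2
  B5←B4: walk B4→B3 to B2
  B6←B0: walk · to B0
  B6←B3: walk B3→B2 to B0
  B6←B4: walk B4→B3→B2 to B0
  DF(B0)=∅
  DF(B1)={B2}
  DF(B2)={B2,B6}
  DF(B3)={B2,B5,B6}
  DF(B4)={B2,B5,B6}
  DF(B5)=∅
  DF(B6)=∅

DF(B2) = ["B2", "B6"]

Answer: ["B2", "B6"]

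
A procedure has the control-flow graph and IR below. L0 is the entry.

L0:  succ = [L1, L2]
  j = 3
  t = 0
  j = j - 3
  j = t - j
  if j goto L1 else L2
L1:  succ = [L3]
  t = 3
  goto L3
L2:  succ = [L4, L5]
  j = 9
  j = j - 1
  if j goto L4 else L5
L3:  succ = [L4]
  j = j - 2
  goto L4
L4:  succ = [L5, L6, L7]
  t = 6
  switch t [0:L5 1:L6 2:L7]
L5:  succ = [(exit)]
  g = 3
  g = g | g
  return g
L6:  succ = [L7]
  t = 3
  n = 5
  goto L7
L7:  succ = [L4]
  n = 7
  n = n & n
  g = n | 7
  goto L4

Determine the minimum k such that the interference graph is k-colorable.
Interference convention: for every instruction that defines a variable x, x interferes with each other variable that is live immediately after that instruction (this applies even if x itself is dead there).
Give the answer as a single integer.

def/use:
  L0: def={j,t} ue=∅
  L1: def={t} ue=∅
  L2: def={j} ue=∅
  L3: def={j} ue={j}
  L4: def={t} ue=∅
  L5: def={g} ue=∅
  L6: def={n,t} ue=∅
  L7: def={g,n} ue=∅

Backward fixpoint:
  L0 li=∅ lo={j}
  L1 li={j} lo={j}
  L2 li=∅ lo=∅
  L3 li={j} lo=∅
  L4 li=∅ lo=∅
  L5 li=∅ lo=∅
  L6 li=∅ lo=∅
  L7 li=∅ lo=∅

Conflict graph:
  g: ∅
  j: {t}
  n: ∅
  t: {j}

Registers:
  clique {j,t} ⇒ need ≥ 2
  2-colouring: c0={g,j,n}  c1={t}
  χ = 2

Answer: 2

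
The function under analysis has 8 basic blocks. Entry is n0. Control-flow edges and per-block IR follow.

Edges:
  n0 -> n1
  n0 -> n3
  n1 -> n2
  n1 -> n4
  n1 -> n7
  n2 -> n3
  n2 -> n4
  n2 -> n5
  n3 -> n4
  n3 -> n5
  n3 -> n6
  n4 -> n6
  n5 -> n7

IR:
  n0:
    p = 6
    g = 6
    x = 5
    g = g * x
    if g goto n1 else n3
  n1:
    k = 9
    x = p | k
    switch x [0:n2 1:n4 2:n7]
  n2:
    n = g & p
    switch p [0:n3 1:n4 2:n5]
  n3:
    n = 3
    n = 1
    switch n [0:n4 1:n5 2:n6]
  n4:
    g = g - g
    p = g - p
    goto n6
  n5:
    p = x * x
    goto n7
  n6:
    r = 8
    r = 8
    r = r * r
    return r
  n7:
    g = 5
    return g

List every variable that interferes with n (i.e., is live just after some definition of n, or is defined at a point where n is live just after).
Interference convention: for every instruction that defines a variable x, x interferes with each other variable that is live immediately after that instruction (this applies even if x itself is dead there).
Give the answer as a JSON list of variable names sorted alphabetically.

def/use:
  n0 def {g,p,x} use ∅
  n1 def {k,x} use {p}
  n2 def {n} use {g,p}
  n3 def {n} use ∅
  n4 def {g,p} use {g,p}
  n5 def {p} use {x}
  n6 def {r} use ∅
  n7 def {g} use ∅

Live sets:
  live n0: ∅→{g,p,x}
  live n1: {g,p}→{g,p,x}
  live n2: {g,p,x}→{g,p,x}
  live n3: {g,p,x}→{g,p,x}
  live n4: {g,p}→∅
  live n5: {x}→∅
  live n6: ∅→∅
  live n7: ∅→∅

Interfere edges:
  g: {k,n,p,x}
  k: {g,p}
  n: {g,p,x}
  p: {g,k,n,x}
  r: ∅
  x: {g,n,p}

N(n) = ["g", "p", "x"]

Answer: ["g", "p", "x"]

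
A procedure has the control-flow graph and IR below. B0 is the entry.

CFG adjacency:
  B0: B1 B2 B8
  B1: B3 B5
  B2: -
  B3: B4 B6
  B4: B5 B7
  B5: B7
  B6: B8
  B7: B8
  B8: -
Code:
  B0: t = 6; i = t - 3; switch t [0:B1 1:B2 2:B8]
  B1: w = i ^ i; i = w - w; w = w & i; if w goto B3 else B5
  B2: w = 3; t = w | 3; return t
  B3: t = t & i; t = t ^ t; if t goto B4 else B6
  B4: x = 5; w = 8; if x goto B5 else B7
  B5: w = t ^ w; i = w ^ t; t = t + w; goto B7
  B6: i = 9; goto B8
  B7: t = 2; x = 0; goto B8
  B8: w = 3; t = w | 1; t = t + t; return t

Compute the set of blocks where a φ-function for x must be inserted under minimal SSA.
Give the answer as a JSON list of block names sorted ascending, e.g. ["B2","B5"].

idom tree: B1←B0 B2←B0 B3←B1 B4←B3 B5←B1 B6←B3 B7←B1 B8←B0
Dom at joins:
  B5: preds {B1,B4}: {B0,B1} ∩ {B0,B1,B3,B4} = {B0,B1}; idom=B1
  B7: preds {B4,B5}: {B0,B1,B3,B4} ∩ {B0,B1,B5} = {B0,B1}; idom=B1
  B8: preds {B0,B6,B7}: {B0} ∩ {B0,B1,B3,B6} ∩ {B0,B1,B7} = {B0}; idom=B0

DF derivation:
  join B5 pred B1: · stop@B1
  join B5 pred B4: B4→B3 stop@B1
  join B7 pred B4: B4→B3 stop@B1
  join B7 pred B5: B5 stop@B1
  join B8 pred B0: · stop@B0
  join B8 pred B6: B6→B3→B1 stop@B0
  join B8 pred B7: B7→B1 stop@B0
  B0 → ∅
  B1 → {B8}
  B2 → ∅
  B3 → {B5,B7,B8}
  B4 → {B5,B7}
  B5 → {B7}
  B6 → {B8}
  B7 → {B8}
  B8 → ∅

φ for x: defs {B4,B7}
  DF⁺ = {B5,B7,B8}

Answer: ["B5", "B7", "B8"]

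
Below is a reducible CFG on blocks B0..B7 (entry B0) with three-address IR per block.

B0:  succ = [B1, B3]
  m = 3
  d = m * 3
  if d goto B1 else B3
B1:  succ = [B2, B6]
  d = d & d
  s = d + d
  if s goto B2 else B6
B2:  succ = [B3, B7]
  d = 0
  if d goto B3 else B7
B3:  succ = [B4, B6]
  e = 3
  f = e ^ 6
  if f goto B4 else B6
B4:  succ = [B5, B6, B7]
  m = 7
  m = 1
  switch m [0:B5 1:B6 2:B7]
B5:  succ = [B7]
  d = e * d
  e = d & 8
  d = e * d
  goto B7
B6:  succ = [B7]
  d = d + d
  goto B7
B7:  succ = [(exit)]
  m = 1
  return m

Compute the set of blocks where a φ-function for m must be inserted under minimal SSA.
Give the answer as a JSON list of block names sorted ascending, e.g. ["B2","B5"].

idom tree: B1←B0 B2←B1 B3←B0 B4←B3 B5←B4 B6←B0 B7←B0
Dom∩ at merges:
  B3: preds {B0,B2}: {B0} ∩ {B0,B1,B2} = {B0}; idom=B0
  B6: preds {B1,B3,B4}: {B0,B1} ∩ {B0,B3} ∩ {B0,B3,B4} = {B0}; idom=B0
  B7: preds {B2,B4,B5,B6}: {B0,B1,B2} ∩ {B0,B3,B4} ∩ {B0,B3,B4,B5} ∩ {B0,B6} = {B0}; idom=B0

Frontier:
  B3←B0: walk · to B0
  B3←B2: walk B2→B1 to B0
  B6←B1: walk B1 to B0
  B6←B3: walk B3 to B0
  B6←B4: walk B4→B3 to B0
  B7←B2: walk B2→B1 to B0
  B7←B4: walk B4→B3 to B0
  B7←B5: walk B5→B4→B3 to B0
  B7←B6: walk B6 to B0
  B0: DF=∅
  B1: DF={B3,B6,B7}
  B2: DF={B3,B7}
  B3: DF={B6,B7}
  B4: DF={B6,B7}
  B5: DF={B7}
  B6: DF={B7}
  B7: DF=∅

φ for m: defs {B0,B4,B7}
  DF⁺ = {B6,B7}

Answer: ["B6", "B7"]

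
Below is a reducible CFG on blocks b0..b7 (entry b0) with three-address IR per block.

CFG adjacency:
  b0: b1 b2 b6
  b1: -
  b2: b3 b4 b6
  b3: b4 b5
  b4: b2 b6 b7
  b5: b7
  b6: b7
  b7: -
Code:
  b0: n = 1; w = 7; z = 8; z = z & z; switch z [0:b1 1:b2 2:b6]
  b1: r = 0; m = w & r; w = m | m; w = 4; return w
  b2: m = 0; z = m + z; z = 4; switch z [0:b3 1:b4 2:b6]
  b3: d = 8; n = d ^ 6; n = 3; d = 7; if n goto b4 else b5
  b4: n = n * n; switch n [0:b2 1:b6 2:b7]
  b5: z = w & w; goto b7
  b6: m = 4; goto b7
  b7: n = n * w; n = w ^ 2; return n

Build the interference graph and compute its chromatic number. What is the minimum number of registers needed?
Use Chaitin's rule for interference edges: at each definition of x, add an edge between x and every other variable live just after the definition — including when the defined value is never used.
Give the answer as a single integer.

Answer: 4

Analysis:
def/use:
  b0: def={n,w,z} ue=∅
  b1: def={m,r,w} ue={w}
  b2: def={m,z} ue={z}
  b3: def={d,n} ue=∅
  b4: def={n} ue={n}
  b5: def={z} ue={w}
  b6: def={m} ue=∅
  b7: def={n} ue={n,w}

Backward fixpoint:
  b0: in=∅ out={n,w,z}
  b1: in={w} out=∅
  b2: in={n,w,z} out={n,w,z}
  b3: in={w,z} out={n,w,z}
  b4: in={n,w,z} out={n,w,z}
  b5: in={n,w} out={n,w}
  b6: in={n,w} out={n,w}
  b7: in={n,w} out=∅

Interfere edges:
  d: {n,w,z}
  m: {n,w,z}
  n: {d,m,w,z}
  r: {w}
  w: {d,m,n,r,z}
  z: {d,m,n,w}

Chromatic number:
  lower bound: {d,n,w,z} mutually conflict ⇒ χ ≥ 4
  assign d→c3 m→c3 n→c1 r→c1 w→c0 z→c2 — no edge inside a register ⇒ χ ≤ 4
  χ = 4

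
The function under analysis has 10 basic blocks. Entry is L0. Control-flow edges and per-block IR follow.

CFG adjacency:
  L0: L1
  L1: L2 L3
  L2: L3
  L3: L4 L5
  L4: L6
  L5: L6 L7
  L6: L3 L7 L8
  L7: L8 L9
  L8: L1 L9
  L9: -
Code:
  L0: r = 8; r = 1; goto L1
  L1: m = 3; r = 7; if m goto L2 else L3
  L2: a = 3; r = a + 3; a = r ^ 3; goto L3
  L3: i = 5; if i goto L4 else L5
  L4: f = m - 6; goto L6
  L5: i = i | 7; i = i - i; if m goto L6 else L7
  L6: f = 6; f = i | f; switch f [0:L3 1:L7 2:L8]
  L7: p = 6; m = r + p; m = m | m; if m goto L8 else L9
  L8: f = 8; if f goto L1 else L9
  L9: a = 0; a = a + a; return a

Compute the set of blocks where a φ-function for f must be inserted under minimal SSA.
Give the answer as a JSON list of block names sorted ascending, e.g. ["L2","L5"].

idom tree: L1←L0 L2←L1 L3←L1 L4←L3 L5←L3 L6←L3 L7←L3 L8←L3 L9←L3
Dom at joins:
  L1: preds {L0,L8}: {L0} ∩ {L0,L1,L3,L8} = {L0}; idom=L0
  L3: preds {L1,L2,L6}: {L0,L1} ∩ {L0,L1,L2} ∩ {L0,L1,L3,L6} = {L0,L1}; idom=L1
  L6: preds {L4,L5}: {L0,L1,L3,L4} ∩ {L0,L1,L3,L5} = {L0,L1,L3}; idom=L3
  L7: preds {L5,L6}: {L0,L1,L3,L5} ∩ {L0,L1,L3,L6} = {L0,L1,L3}; idom=L3
  L8: preds {L6,L7}: {L0,L1,L3,L6} ∩ {L0,L1,L3,L7} = {L0,L1,L3}; idom=L3
  L9: preds {L7,L8}: {L0,L1,L3,L7} ∩ {L0,L1,L3,L8} = {L0,L1,L3}; idom=L3

DF derivation:
  L1←L0: walk · to L0
  L1←L8: walk L8→L3→L1 to L0
  L3←L1: walk · to L1
  L3←L2: walk L2 to L1
  L3←L6: walk L6→L3 to L1
  L6←L4: walk L4 to L3
  L6←L5: walk L5 to L3
  L7←L5: walk L5 to L3
  L7←L6: walk L6 to L3
  L8←L6: walk L6 to L3
  L8←L7: walk L7 to L3
  L9←L7: walk L7 to L3
  L9←L8: walk L8 to L3
  DF(L0)=∅
  DF(L1)={L1}
  DF(L2)={L3}
  DF(L3)={L1,L3}
  DF(L4)={L6}
  DF(L5)={L6,L7}
  DF(L6)={L3,L7,L8}
  DF(L7)={L8,L9}
  DF(L8)={L1,L9}
  DF(L9)=∅

φ for f: defs {L4,L6,L8}
  DF⁺ = {L1,L3,L6,L7,L8,L9}

Answer: ["L1", "L3", "L6", "L7", "L8", "L9"]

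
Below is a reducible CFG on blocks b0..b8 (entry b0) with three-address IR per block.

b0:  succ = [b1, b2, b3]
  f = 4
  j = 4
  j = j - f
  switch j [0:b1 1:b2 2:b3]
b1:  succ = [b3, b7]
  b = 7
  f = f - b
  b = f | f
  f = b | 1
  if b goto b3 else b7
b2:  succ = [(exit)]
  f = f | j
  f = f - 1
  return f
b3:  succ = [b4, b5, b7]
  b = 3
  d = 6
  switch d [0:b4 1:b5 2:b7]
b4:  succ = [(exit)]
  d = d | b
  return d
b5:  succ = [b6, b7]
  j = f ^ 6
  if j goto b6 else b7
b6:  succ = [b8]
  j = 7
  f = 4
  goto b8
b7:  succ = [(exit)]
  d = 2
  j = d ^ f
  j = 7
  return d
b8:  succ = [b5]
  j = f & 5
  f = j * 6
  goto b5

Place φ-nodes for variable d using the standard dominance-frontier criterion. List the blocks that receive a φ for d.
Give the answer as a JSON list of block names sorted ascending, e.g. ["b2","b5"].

idom tree: b1←b0 b2←b0 b3←b0 b4←b3 b5←b3 b6←b5 b7←b0 b8←b6
Join-block Dom:
  b3: preds {b0,b1}: {b0} ∩ {b0,b1} = {b0}; idom=b0
  b5: preds {b3,b8}: {b0,b3} ∩ {b0,b3,b5,b6,b8} = {b0,b3}; idom=b3
  b7: preds {b1,b3,b5}: {b0,b1} ∩ {b0,b3} ∩ {b0,b3,b5} = {b0}; idom=b0

Frontier:
  join b3 pred b0: · stop@b0
  join b3 pred b1: b1 stop@b0
  join b5 pred b3: · stop@b3
  join b5 pred b8: b8→b6→b5 stop@b3
  join b7 pred b1: b1 stop@b0
  join b7 pred b3: b3 stop@b0
  join b7 pred b5: b5→b3 stop@b0
  DF(b0)=∅
  DF(b1)={b3,b7}
  DF(b2)=∅
  DF(b3)={b7}
  DF(b4)=∅
  DF(b5)={b5,b7}
  DF(b6)={b5}
  DF(b7)=∅
  DF(b8)={b5}

φ for d: defs {b3,b4,b7}
  DF⁺ = {b7}

Answer: ["b7"]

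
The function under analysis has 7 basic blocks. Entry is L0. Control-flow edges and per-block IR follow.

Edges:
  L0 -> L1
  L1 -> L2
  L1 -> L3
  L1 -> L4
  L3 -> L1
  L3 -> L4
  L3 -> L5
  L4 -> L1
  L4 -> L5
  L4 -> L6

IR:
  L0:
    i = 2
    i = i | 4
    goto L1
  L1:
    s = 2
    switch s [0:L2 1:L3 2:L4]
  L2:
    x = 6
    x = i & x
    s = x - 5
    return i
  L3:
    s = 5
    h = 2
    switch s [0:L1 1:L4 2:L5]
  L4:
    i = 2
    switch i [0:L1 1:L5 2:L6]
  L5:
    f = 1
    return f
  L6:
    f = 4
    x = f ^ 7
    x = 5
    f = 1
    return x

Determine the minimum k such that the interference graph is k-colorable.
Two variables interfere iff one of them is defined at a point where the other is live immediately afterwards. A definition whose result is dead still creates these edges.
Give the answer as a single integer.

Per-block:
  L0 def {i} use ∅
  L1 def {s} use ∅
  L2 def {s,x} use {i}
  L3 def {h,s} use ∅
  L4 def {i} use ∅
  L5 def {f} use ∅
  L6 def {f,x} use ∅

Backward fixpoint:
  live L0: ∅→{i}
  live L1: {i}→{i}
  live L2: {i}→∅
  live L3: {i}→{i}
  live L4: ∅→{i}
  live L5: ∅→∅
  live L6: ∅→∅

Interfere edges:
  f↔{x}
  h↔{i,s}
  i↔{h,s,x}
  s↔{h,i}
  x↔{f,i}

Colouring:
  clique {h,i,s} ⇒ need ≥ 3
  3-colouring: R0={f,i}  R1={h,x}  R2={s}
  χ = 3

Answer: 3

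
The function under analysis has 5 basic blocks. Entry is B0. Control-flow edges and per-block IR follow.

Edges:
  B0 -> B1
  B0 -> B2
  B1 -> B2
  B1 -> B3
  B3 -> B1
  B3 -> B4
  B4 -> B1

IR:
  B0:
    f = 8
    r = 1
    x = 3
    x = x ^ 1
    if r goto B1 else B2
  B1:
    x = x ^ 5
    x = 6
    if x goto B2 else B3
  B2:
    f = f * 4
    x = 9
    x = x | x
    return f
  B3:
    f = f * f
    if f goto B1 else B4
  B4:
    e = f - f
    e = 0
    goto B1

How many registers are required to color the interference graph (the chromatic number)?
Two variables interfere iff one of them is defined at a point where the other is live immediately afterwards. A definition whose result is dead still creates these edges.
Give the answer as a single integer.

Answer: 3

Working:
Block summaries:
  B0: def={f,r,x} ue=∅
  B1: def={x} ue={x}
  B2: def={f,x} ue={f}
  B3: def={f} ue={f}
  B4: def={e} ue={f}

Liveness:
  live B0: ∅→{f,x}
  live B1: {f,x}→{f,x}
  live B2: {f}→∅
  live B3: {f,x}→{f,x}
  live B4: {f,x}→{f,x}

Conflict graph:
  e — {f,x}
  f — {e,r,x}
  r — {f,x}
  x — {e,f,r}

Registers:
  clique {e,f,x} ⇒ need ≥ 3
  3-colouring: c0={f}  c1={x}  c2={e,r}
  χ = 3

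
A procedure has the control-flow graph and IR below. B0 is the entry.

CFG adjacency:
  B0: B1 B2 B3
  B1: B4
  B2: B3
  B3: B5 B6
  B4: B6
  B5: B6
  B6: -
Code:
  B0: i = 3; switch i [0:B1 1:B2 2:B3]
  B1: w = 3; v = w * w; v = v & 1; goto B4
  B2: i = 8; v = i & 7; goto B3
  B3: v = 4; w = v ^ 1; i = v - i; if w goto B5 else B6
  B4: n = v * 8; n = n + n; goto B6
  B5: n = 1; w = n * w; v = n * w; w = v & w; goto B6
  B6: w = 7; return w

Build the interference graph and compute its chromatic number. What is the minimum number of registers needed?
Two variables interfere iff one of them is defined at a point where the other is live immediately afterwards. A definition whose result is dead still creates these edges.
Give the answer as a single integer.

Answer: 3

Working:
Per-block:
  B0 def {i} use ∅
  B1 def {v,w} use ∅
  B2 def {i,v} use ∅
  B3 def {i,v,w} use {i}
  B4 def {n} use {v}
  B5 def {n,v,w} use {w}
  B6 def {w} use ∅

Live sets:
  live B0: ∅→{i}
  live B1: ∅→{v}
  live B2: ∅→{i}
  live B3: {i}→{w}
  live B4: {v}→∅
  live B5: {w}→∅
  live B6: ∅→∅

Interfere edges:
  i: {v,w}
  n: {w}
  v: {i,w}
  w: {i,n,v}

Registers:
  {i,v,w} pairwise interfere (3-clique) ⇒ χ ≥ 3
  assign i→R1 n→R1 v→R2 w→R0 — no edge inside a register ⇒ χ ≤ 3
  χ = 3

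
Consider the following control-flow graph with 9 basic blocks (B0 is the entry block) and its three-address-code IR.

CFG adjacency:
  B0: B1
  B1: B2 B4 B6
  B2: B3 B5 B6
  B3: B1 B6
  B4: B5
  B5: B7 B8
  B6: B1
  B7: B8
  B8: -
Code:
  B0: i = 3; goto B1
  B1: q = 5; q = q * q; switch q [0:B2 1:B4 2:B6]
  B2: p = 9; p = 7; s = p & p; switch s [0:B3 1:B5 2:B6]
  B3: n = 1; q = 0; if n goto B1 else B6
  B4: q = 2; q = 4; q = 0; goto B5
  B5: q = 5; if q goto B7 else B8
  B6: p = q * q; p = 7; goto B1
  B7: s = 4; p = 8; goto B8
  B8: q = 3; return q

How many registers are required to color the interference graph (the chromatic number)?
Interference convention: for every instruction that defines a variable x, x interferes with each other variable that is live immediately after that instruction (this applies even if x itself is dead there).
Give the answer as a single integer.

Block summaries:
  B0: def={i} ue=∅
  B1: def={q} ue=∅
  B2: def={p,s} ue=∅
  B3: def={n,q} ue=∅
  B4: def={q} ue=∅
  B5: def={q} ue=∅
  B6: def={p} ue={q}
  B7: def={p,s} ue=∅
  B8: def={q} ue=∅

Liveness:
  live B0: ∅→∅
  live B1: ∅→{q}
  live B2: {q}→{q}
  live B3: ∅→{q}
  live B4: ∅→∅
  live B5: ∅→∅
  live B6: {q}→∅
  live B7: ∅→∅
  live B8: ∅→∅

Conflict graph:
  i: ∅
  n: {q}
  p: {q}
  q: {n,p,s}
  s: {q}

Registers:
  lower bound: {n,q} mutually conflict ⇒ χ ≥ 2
  2-colouring: c0={i,q}  c1={n,p,s}
  χ = 2

Answer: 2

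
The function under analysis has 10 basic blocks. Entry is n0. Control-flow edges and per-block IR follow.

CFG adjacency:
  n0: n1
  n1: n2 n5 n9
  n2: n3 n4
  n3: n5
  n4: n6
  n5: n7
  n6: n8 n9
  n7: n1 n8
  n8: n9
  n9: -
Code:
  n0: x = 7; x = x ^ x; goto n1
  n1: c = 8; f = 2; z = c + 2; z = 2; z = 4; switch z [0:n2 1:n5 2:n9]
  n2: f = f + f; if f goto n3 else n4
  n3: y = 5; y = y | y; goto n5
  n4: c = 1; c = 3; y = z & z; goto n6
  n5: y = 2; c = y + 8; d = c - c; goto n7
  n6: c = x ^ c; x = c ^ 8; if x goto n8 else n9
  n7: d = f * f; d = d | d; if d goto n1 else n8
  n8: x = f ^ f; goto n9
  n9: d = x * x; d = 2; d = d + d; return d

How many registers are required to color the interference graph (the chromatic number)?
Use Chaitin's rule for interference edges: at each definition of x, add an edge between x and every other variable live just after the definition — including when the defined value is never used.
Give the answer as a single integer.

Answer: 4

Derivation:
Block summaries:
  n0 def {x} use ∅
  n1 def {c,f,z} use ∅
  n2 def {f} use {f}
  n3 def {y} use ∅
  n4 def {c,y} use {z}
  n5 def {c,d,y} use ∅
  n6 def {c,x} use {c,x}
  n7 def {d} use {f}
  n8 def {x} use {f}
  n9 def {d} use {x}

Backward fixpoint:
  n0: in=∅ out={x}
  n1: in={x} out={f,x,z}
  n2: in={f,x,z} out={f,x,z}
  n3: in={f,x} out={f,x}
  n4: in={f,x,z} out={c,f,x}
  n5: in={f,x} out={f,x}
  n6: in={c,f,x} out={f,x}
  n7: in={f,x} out={f,x}
  n8: in={f} out={x}
  n9: in={x} out=∅

Interfere edges:
  c↔{f,x,y,z}
  d↔{f,x}
  f↔{c,d,x,y,z}
  x↔{c,d,f,y,z}
  y↔{c,f,x}
  z↔{c,f,x}

Registers:
  {c,f,x,y} pairwise interfere (4-clique) ⇒ χ ≥ 4
  4-colouring: c0={f}  c1={x}  c2={c,d}  c3={y,z}
  χ = 4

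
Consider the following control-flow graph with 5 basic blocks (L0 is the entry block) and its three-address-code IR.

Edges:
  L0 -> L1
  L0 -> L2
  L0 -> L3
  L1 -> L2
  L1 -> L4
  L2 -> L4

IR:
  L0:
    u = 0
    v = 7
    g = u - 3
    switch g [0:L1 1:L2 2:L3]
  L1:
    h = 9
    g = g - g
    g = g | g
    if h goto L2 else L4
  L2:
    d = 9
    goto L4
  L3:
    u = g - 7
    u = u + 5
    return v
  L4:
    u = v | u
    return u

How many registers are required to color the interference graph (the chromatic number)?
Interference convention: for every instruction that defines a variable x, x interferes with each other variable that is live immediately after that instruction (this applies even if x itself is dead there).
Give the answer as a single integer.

Block summaries:
  L0: {g,u,v} / ∅
  L1: {g,h} / {g}
  L2: {d} / ∅
  L3: {u} / {g,v}
  L4: {u} / {u,v}

Liveness:
  L0: in=∅ out={g,u,v}
  L1: in={g,u,v} out={u,v}
  L2: in={u,v} out={u,v}
  L3: in={g,v} out=∅
  L4: in={u,v} out=∅

Interference:
  d — {u,v}
  g — {h,u,v}
  h — {g,u,v}
  u — {d,g,h,v}
  v — {d,g,h,u}

Registers:
  {g,h,u,v} pairwise interfere (4-clique) ⇒ χ ≥ 4
  4-colouring: r0={u}  r1={v}  r2={d,g}  r3={h}
  χ = 4

Answer: 4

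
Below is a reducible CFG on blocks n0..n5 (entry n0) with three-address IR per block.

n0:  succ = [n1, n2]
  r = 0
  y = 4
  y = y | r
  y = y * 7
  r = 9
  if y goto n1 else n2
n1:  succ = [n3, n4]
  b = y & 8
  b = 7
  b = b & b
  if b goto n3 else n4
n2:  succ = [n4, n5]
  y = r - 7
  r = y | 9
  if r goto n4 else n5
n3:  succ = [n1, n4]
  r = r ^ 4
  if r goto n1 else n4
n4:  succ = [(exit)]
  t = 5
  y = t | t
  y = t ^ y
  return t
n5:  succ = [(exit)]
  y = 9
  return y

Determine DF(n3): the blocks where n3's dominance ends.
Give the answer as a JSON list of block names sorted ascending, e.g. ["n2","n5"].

Answer: ["n1", "n4"]

Working:
idom tree: n1←n0 n2←n0 n3←n1 n4←n0 n5←n2
Dom at joins:
  n1: preds {n0,n3}: {n0} ∩ {n0,n1,n3} = {n0}; idom=n0
  n4: preds {n1,n2,n3}: {n0,n1} ∩ {n0,n2} ∩ {n0,n1,n3} = {n0}; idom=n0

DF walk-up:
  join n1 pred n0: · stop@n0
  join n1 pred n3: n3→n1 stop@n0
  join n4 pred n1: n1 stop@n0
  join n4 pred n2: n2 stop@n0
  join n4 pred n3: n3→n1 stop@n0
  DF(n0)=∅
  DF(n1)={n1,n4}
  DF(n2)={n4}
  DF(n3)={n1,n4}
  DF(n4)=∅
  DF(n5)=∅

DF(n3) = ["n1", "n4"]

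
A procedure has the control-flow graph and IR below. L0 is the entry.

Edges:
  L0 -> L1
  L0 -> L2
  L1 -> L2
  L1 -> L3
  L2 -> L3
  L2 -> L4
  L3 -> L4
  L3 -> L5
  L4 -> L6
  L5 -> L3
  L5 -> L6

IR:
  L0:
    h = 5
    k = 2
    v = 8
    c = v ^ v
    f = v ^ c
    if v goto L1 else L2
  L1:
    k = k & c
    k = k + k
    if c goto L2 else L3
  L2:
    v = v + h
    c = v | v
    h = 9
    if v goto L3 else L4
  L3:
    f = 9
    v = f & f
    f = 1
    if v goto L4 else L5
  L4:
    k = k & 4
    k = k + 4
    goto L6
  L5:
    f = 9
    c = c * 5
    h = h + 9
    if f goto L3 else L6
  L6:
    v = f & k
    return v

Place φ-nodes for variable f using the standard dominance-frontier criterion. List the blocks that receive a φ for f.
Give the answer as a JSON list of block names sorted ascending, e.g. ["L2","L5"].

idom tree: L1←L0 L2←L0 L3←L0 L4←L0 L5←L3 L6←L0
Dom at joins:
  L2: preds {L0,L1}: {L0} ∩ {L0,L1} = {L0}; idom=L0
  L3: preds {L1,L2,L5}: {L0,L1} ∩ {L0,L2} ∩ {L0,L3,L5} = {L0}; idom=L0
  L4: preds {L2,L3}: {L0,L2} ∩ {L0,L3} = {L0}; idom=L0
  L6: preds {L4,L5}: {L0,L4} ∩ {L0,L3,L5} = {L0}; idom=L0

Frontier:
  join L2 pred L0: · stop@L0
  join L2 pred L1: L1 stop@L0
  join L3 pred L1: L1 stop@L0
  join L3 pred L2: L2 stop@L0
  join L3 pred L5: L5→L3 stop@L0
  join L4 pred L2: L2 stop@L0
  join L4 pred L3: L3 stop@L0
  join L6 pred L4: L4 stop@L0
  join L6 pred L5: L5→L3 stop@L0
  L0: DF=∅
  L1: DF={L2,L3}
  L2: DF={L3,L4}
  L3: DF={L3,L4,L6}
  L4: DF={L6}
  L5: DF={L3,L6}
  L6: DF=∅

φ for f: defs {L0,L3,L5}
  DF⁺ = {L3,L4,L6}

Answer: ["L3", "L4", "L6"]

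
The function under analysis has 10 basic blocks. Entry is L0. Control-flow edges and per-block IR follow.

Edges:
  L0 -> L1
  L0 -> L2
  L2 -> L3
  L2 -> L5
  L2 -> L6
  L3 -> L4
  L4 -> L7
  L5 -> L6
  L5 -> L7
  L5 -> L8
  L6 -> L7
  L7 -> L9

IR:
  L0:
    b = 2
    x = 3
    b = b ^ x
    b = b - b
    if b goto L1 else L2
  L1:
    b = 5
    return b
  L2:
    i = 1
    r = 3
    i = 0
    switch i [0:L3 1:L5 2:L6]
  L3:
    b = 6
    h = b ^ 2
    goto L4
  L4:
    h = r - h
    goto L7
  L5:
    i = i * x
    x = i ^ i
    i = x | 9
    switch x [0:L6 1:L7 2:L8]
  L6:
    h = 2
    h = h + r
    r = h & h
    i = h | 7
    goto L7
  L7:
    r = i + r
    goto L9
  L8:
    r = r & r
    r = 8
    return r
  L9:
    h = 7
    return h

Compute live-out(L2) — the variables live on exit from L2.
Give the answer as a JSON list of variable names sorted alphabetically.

def/use:
  L0 def {b,x} use ∅
  L1 def {b} use ∅
  L2 def {i,r} use ∅
  L3 def {b,h} use ∅
  L4 def {h} use {h,r}
  L5 def {i,x} use {i,x}
  L6 def {h,i,r} use {r}
  L7 def {r} use {i,r}
  L8 def {r} use {r}
  L9 def {h} use ∅

Live sets:
  L0: in=∅ out={x}
  L1: in=∅ out=∅
  L2: in={x} out={i,r,x}
  L3: in={i,r} out={h,i,r}
  L4: in={h,i,r} out={i,r}
  L5: in={i,r,x} out={i,r}
  L6: in={r} out={i,r}
  L7: in={i,r} out=∅
  L8: in={r} out=∅
  L9: in=∅ out=∅

live-out(L2) = ["i", "r", "x"]

Answer: ["i", "r", "x"]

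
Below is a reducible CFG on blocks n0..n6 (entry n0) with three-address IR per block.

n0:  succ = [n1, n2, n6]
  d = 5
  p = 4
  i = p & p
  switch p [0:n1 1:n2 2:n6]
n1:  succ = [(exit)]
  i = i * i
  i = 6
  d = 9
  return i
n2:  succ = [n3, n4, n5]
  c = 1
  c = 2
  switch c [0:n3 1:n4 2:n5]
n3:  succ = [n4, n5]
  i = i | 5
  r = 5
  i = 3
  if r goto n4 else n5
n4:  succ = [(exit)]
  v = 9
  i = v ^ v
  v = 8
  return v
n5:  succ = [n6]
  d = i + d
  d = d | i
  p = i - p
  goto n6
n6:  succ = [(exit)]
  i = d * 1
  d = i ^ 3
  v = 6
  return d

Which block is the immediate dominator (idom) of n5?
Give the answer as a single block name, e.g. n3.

Answer: n2

Analysis:
idom tree: n1←n0 n2←n0 n3←n2 n4←n2 n5←n2 n6←n0
Join-block Dom:
  n4: preds {n2,n3}: {n0,n2} ∩ {n0,n2,n3} = {n0,n2}; idom=n2
  n5: preds {n2,n3}: {n0,n2} ∩ {n0,n2,n3} = {n0,n2}; idom=n2
  n6: preds {n0,n5}: {n0} ∩ {n0,n2,n5} = {n0}; idom=n0

idom(n5) = n2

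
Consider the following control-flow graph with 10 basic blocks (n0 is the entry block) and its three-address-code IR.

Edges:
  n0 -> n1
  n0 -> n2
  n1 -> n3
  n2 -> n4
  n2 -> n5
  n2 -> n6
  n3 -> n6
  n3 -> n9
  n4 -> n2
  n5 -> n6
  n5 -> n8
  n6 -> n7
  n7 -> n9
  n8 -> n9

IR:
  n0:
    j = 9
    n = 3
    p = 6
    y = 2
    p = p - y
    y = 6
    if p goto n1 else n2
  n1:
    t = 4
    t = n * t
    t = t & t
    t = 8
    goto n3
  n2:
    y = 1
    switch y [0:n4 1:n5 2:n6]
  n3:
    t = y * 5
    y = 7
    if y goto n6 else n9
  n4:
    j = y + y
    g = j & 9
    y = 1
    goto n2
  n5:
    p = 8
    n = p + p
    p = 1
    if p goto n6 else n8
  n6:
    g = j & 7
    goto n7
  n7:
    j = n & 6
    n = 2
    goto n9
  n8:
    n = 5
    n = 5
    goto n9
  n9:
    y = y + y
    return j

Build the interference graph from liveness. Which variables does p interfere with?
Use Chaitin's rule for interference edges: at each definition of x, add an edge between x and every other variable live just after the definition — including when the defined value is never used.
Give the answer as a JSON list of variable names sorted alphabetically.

def/use:
  n0: def={j,n,p,y} ue=∅
  n1: def={t} ue={n}
  n2: def={y} ue=∅
  n3: def={t,y} ue={y}
  n4: def={g,j,y} ue={y}
  n5: def={n,p} ue=∅
  n6: def={g} ue={j}
  n7: def={j,n} ue={n}
  n8: def={n} ue=∅
  n9: def={y} ue={j,y}

Backward fixpoint:
  n0 li=∅ lo={j,n,y}
  n1 li={j,n,y} lo={j,n,y}
  n2 li={j,n} lo={j,n,y}
  n3 li={j,n,y} lo={j,n,y}
  n4 li={n,y} lo={j,n}
  n5 li={j,y} lo={j,n,y}
  n6 li={j,n,y} lo={n,y}
  n7 li={n,y} lo={j,y}
  n8 li={j,y} lo={j,y}
  n9 li={j,y} lo=∅

Interference:
  g↔{j,n,y}
  j↔{g,n,p,t,y}
  n↔{g,j,p,t,y}
  p↔{j,n,y}
  t↔{j,n,y}
  y↔{g,j,n,p,t}

N(p) = ["j", "n", "y"]

Answer: ["j", "n", "y"]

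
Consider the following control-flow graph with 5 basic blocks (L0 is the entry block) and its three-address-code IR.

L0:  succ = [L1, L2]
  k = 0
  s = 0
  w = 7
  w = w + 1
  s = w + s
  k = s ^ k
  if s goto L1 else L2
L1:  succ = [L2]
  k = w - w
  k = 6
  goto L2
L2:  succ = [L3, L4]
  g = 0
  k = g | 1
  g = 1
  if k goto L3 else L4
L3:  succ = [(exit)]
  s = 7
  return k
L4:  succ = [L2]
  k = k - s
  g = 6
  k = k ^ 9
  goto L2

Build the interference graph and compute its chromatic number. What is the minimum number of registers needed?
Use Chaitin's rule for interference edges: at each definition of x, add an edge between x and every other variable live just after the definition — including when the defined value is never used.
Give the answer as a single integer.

Answer: 3

Analysis:
def/use:
  L0: {k,s,w} / ∅
  L1: {k} / {w}
  L2: {g,k} / ∅
  L3: {s} / {k}
  L4: {g,k} / {k,s}

Liveness:
  live L0: ∅→{s,w}
  live L1: {s,w}→{s}
  live L2: {s}→{k,s}
  live L3: {k}→∅
  live L4: {k,s}→{s}

Interfere edges:
  g — {k,s}
  k — {g,s,w}
  s — {g,k,w}
  w — {k,s}

Chromatic number:
  lower bound: {g,k,s} mutually conflict ⇒ χ ≥ 3
  3-colouring: r0={k}  r1={s}  r2={g,w}
  χ = 3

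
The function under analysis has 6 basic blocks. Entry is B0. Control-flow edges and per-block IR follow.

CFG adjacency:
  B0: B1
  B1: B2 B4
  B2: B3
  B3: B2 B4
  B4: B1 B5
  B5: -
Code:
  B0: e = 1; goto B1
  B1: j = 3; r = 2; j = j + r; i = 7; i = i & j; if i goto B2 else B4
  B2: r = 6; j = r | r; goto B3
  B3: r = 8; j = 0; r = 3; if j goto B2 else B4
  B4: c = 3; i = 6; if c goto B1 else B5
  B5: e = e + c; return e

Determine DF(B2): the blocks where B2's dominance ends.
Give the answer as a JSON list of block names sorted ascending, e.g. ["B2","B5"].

Answer: ["B2", "B4"]

Working:
idom tree: B1←B0 B2←B1 B3←B2 B4←B1 B5←B4
Dom∩ at merges:
  B1: preds {B0,B4}: {B0} ∩ {B0,B1,B4} = {B0}; idom=B0
  B2: preds {B1,B3}: {B0,B1} ∩ {B0,B1,B2,B3} = {B0,B1}; idom=B1
  B4: preds {B1,B3}: {B0,B1} ∩ {B0,B1,B2,B3} = {B0,B1}; idom=B1

DF walk-up:
  B1←B0: walk · to B0
  B1←B4: walk B4→B1 to B0
  B2←B1: walk · to B1
  B2←B3: walk B3→B2 to B1
  B4←B1: walk · to B1
  B4←B3: walk B3→B2 to B1
  B0: DF=∅
  B1: DF={B1}
  B2: DF={B2,B4}
  B3: DF={B2,B4}
  B4: DF={B1}
  B5: DF=∅

DF(B2) = ["B2", "B4"]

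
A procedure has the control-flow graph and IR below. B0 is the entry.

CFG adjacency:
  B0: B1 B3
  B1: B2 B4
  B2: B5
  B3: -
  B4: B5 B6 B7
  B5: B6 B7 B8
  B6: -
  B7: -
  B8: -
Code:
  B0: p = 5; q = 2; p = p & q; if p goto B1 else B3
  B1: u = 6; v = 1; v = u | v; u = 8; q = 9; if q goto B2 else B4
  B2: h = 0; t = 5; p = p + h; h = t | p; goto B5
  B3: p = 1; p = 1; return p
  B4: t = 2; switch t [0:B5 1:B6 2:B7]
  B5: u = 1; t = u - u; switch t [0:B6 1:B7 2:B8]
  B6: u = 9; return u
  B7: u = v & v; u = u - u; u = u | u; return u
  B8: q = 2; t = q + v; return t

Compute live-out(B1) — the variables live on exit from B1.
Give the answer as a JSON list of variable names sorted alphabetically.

Block summaries:
  B0 def {p,q} use ∅
  B1 def {q,u,v} use ∅
  B2 def {h,p,t} use {p}
  B3 def {p} use ∅
  B4 def {t} use ∅
  B5 def {t,u} use ∅
  B6 def {u} use ∅
  B7 def {u} use {v}
  B8 def {q,t} use {v}

Liveness:
  live B0: ∅→{p}
  live B1: {p}→{p,v}
  live B2: {p,v}→{v}
  live B3: ∅→∅
  live B4: {v}→{v}
  live B5: {v}→{v}
  live B6: ∅→∅
  live B7: {v}→∅
  live B8: {v}→∅

live-out(B1) = ["p", "v"]

Answer: ["p", "v"]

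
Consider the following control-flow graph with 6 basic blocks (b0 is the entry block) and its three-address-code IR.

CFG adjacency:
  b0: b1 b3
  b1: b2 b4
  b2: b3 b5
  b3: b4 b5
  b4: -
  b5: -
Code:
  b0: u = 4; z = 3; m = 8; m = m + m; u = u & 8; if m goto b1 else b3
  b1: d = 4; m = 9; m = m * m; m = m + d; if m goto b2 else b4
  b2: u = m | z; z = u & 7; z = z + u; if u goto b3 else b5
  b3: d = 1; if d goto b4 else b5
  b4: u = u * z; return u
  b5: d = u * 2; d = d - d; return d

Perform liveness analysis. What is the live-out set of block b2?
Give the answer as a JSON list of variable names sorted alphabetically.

Answer: ["u", "z"]

Analysis:
Block summaries:
  b0: def={m,u,z} ue=∅
  b1: def={d,m} ue=∅
  b2: def={u,z} ue={m,z}
  b3: def={d} ue=∅
  b4: def={u} ue={u,z}
  b5: def={d} ue={u}

Backward fixpoint:
  live b0: ∅→{u,z}
  live b1: {u,z}→{m,u,z}
  live b2: {m,z}→{u,z}
  live b3: {u,z}→{u,z}
  live b4: {u,z}→∅
  live b5: {u}→∅

live-out(b2) = ["u", "z"]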